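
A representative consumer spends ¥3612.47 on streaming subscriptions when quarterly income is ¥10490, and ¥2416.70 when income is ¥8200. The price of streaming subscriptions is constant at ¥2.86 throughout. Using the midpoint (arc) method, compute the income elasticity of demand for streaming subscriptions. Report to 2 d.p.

1.62

With a constant price, Q₁ = 3612.47/2.86 = 1263.101 and Q₂ = 2416.70/2.86 = 845.000 (equivalently, work directly with expenditure since P cancels).
Midpoint %ΔQ = (2416.70 − 3612.47)/3014.59 = -0.39666; midpoint %ΔI = (8200 − 10490)/9345 = -0.24505.
η = -0.39666 / -0.24505 = 1.62.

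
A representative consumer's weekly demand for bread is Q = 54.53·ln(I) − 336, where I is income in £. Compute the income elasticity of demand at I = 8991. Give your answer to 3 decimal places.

At I = 8991: Q = 160.440.
dQ/dI = 54.53/I = 0.00606495 at this income.
η = (dQ/dI)·(I/Q) = 0.00606495 × (8991/160.440) = 0.340.

0.340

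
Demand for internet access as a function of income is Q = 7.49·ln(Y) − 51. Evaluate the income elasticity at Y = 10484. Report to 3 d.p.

0.408

At Y = 10484: Q = 18.339.
dQ/dY = 7.49/Y = 0.000714422 at this income.
η = (dQ/dY)·(Y/Q) = 0.000714422 × (10484/18.339) = 0.408.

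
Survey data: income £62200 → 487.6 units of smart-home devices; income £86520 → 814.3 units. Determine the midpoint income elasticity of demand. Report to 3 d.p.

1.535

ΔQ = 814.3 − 487.6 = 326.7; midpoint Q̄ = (487.6 + 814.3)/2 = 650.95.
ΔI = 86520 − 62200 = 24320; midpoint Ī = (62200 + 86520)/2 = 74360.
η = (ΔQ/Q̄) ÷ (ΔI/Ī) = (326.7/650.95) ÷ (24320/74360) = 1.535.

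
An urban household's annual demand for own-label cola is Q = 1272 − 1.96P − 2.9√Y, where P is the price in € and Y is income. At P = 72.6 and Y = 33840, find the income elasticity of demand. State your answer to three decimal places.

-0.447

At P = 72.6, Y = 33840: Q = 596.230.
Holding P constant, ∂Q/∂Y = -2.9/(2√Y) = -0.0078823.
η_Y = (∂Q/∂Y)·(Y/Q) = -0.0078823 × (33840/596.230) = -0.447.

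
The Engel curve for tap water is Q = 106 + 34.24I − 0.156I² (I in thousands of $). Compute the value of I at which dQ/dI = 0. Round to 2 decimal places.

109.74

dQ/dI = 34.24 − 0.312I.
The good is inferior where dQ/dI < 0. Setting dQ/dI = 0 gives I = 34.24 / 0.312 = 109.74.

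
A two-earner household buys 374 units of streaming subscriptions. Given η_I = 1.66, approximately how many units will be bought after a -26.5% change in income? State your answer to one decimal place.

%ΔQ ≈ η × %ΔI = 1.66 × (-26.5%) = -43.99%.
New Q ≈ 374 × (1 − 0.4399) = 209.5.

209.5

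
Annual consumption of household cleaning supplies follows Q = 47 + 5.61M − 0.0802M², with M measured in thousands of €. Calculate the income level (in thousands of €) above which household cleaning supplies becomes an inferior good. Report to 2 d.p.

dQ/dM = 5.61 − 0.1604M.
The good is inferior where dQ/dM < 0. Setting dQ/dM = 0 gives M = 5.61 / 0.1604 = 34.98.

34.98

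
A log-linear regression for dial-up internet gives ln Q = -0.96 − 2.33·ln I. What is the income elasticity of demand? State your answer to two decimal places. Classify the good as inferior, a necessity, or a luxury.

-2.33 (inferior good)

In a log-linear demand, the coefficient on ln I is the income elasticity.
So η = -2.33.
η < 0 ⇒ inferior good.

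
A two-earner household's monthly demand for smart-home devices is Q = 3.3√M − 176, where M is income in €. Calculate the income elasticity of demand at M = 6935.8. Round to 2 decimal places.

1.39

At M = 6935.8: Q = 98.829.
dQ/dM = 3.3/(2√M) = 0.0198123 at this income.
η = (dQ/dM)·(M/Q) = 0.0198123 × (6935.8/98.829) = 1.39.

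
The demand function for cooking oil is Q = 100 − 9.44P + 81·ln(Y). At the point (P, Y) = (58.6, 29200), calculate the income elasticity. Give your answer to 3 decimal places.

At P = 58.6, Y = 29200: Q = 379.652.
Holding P constant, ∂Q/∂Y = 81/Y = 0.00277397.
η_Y = (∂Q/∂Y)·(Y/Q) = 0.00277397 × (29200/379.652) = 0.213.

0.213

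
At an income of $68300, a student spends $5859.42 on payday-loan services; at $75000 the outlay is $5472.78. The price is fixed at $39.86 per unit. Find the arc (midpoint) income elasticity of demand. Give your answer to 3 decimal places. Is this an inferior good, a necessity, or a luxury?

With a constant price, Q₁ = 5859.42/39.86 = 147.000 and Q₂ = 5472.78/39.86 = 137.300 (equivalently, work directly with expenditure since P cancels).
Midpoint %ΔQ = (5472.78 − 5859.42)/5666.10 = -0.06824; midpoint %ΔI = (75000 − 68300)/71650 = 0.09351.
η = -0.06824 / 0.09351 = -0.730.
η < 0 ⇒ inferior good.

-0.730 (inferior good)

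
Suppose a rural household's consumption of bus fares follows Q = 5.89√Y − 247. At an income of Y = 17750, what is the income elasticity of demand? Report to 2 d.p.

At Y = 17750: Q = 537.720.
dQ/dY = 5.89/(2√Y) = 0.0221048 at this income.
η = (dQ/dY)·(Y/Q) = 0.0221048 × (17750/537.720) = 0.73.

0.73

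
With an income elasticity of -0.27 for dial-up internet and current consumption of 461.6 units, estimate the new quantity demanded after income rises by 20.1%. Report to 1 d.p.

436.5

%ΔQ ≈ η × %ΔI = -0.27 × 20.1% = -5.427%.
New Q ≈ 461.6 × (1 − 0.05427) = 436.5.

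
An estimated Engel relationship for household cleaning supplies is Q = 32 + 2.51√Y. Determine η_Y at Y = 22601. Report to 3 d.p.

0.461

At Y = 22601: Q = 409.344.
dQ/dY = 2.51/(2√Y) = 0.00834795 at this income.
η = (dQ/dY)·(Y/Q) = 0.00834795 × (22601/409.344) = 0.461.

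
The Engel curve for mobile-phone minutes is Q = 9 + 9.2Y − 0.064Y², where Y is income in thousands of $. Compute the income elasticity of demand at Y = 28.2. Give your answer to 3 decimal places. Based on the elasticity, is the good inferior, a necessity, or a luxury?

0.725 (necessity)

At Y = 28.2: Q = 217.5446.
dQ/dY = 9.2 − 0.128Y = 5.59040.
η = (dQ/dY)·(Y/Q) = 5.59040 × (28.2/217.5446) = 0.725.
0 < η < 1 ⇒ necessity.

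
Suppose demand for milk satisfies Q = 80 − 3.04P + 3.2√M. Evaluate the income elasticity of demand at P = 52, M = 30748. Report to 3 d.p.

At P = 52, M = 30748: Q = 483.043.
Holding P constant, ∂Q/∂M = 3.2/(2√M) = 0.00912455.
η_M = (∂Q/∂M)·(M/Q) = 0.00912455 × (30748/483.043) = 0.581.

0.581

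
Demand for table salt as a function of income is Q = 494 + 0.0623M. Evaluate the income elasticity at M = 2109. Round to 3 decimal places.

At M = 2109: Q = 625.391.
dQ/dM = 0.0623.
η = (dQ/dM)·(M/Q) = 0.0623 × (2109/625.391) = 0.210.

0.210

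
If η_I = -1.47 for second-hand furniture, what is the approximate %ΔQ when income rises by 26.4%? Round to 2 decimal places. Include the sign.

%ΔQ ≈ η × %ΔI = -1.47 × 26.4% = -38.81%.

-38.81%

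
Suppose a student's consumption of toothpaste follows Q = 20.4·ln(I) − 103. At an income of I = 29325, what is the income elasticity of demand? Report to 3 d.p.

0.191

At I = 29325: Q = 106.838.
dQ/dI = 20.4/I = 0.000695652 at this income.
η = (dQ/dI)·(I/Q) = 0.000695652 × (29325/106.838) = 0.191.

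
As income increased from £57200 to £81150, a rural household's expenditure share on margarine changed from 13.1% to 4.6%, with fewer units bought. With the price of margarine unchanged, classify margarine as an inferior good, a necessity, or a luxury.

inferior good

Quantity demanded falls as income rises, so η < 0.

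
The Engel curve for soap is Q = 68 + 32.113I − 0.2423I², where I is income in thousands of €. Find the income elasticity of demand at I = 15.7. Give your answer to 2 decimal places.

At I = 15.7: Q = 512.4496.
dQ/dI = 32.113 − 0.4846I = 24.50478.
η = (dQ/dI)·(I/Q) = 24.50478 × (15.7/512.4496) = 0.75.

0.75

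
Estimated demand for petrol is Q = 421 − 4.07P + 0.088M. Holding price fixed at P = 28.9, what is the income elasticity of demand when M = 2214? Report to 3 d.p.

0.391

At P = 28.9, M = 2214: Q = 498.209.
Holding P constant, ∂Q/∂M = 0.088.
η_M = (∂Q/∂M)·(M/Q) = 0.088 × (2214/498.209) = 0.391.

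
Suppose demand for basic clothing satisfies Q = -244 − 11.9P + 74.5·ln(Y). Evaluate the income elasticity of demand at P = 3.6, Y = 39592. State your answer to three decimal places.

At P = 3.6, Y = 39592: Q = 501.845.
Holding P constant, ∂Q/∂Y = 74.5/Y = 0.00188169.
η_Y = (∂Q/∂Y)·(Y/Q) = 0.00188169 × (39592/501.845) = 0.148.

0.148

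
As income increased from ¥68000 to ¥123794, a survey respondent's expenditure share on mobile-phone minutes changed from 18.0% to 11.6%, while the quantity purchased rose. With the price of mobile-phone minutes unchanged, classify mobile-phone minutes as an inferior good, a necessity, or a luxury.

Quantity rises but the budget share falls as income rises, so 0 < η < 1.

necessity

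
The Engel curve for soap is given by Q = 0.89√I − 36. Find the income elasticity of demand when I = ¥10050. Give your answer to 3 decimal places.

0.838

At I = 10050: Q = 53.222.
dQ/dI = 0.89/(2√I) = 0.00443892 at this income.
η = (dQ/dI)·(I/Q) = 0.00443892 × (10050/53.222) = 0.838.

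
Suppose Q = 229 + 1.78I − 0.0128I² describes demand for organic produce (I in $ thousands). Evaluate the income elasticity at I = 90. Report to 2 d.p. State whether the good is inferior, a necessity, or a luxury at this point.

At I = 90: Q = 285.5200.
dQ/dI = 1.78 − 0.0256I = -0.52400.
η = (dQ/dI)·(I/Q) = -0.52400 × (90/285.5200) = -0.17.
η < 0 ⇒ inferior good.

-0.17 (inferior good)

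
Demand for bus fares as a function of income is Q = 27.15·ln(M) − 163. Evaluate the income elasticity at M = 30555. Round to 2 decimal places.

0.23

At M = 30555: Q = 117.386.
dQ/dM = 27.15/M = 0.000888562 at this income.
η = (dQ/dM)·(M/Q) = 0.000888562 × (30555/117.386) = 0.23.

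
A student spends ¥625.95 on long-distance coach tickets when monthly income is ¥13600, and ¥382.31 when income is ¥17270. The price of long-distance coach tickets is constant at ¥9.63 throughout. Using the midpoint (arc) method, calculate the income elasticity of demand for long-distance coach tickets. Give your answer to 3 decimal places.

-2.033

With a constant price, Q₁ = 625.95/9.63 = 65.000 and Q₂ = 382.31/9.63 = 39.700 (equivalently, work directly with expenditure since P cancels).
Midpoint %ΔQ = (382.31 − 625.95)/504.13 = -0.48329; midpoint %ΔI = (17270 − 13600)/15435 = 0.23777.
η = -0.48329 / 0.23777 = -2.033.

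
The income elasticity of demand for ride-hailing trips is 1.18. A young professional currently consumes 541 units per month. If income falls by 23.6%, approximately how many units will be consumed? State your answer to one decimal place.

%ΔQ ≈ η × %ΔI = 1.18 × (-23.6%) = -27.848%.
New Q ≈ 541 × (1 − 0.27848) = 390.3.

390.3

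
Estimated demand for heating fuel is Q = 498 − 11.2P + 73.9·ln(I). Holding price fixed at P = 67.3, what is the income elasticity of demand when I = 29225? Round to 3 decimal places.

At P = 67.3, I = 29225: Q = 504.137.
Holding P constant, ∂Q/∂I = 73.9/I = 0.00252866.
η_I = (∂Q/∂I)·(I/Q) = 0.00252866 × (29225/504.137) = 0.147.

0.147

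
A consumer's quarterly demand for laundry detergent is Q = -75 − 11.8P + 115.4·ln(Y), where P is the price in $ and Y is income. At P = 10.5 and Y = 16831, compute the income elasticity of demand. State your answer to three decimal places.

0.125

At P = 10.5, Y = 16831: Q = 924.055.
Holding P constant, ∂Q/∂Y = 115.4/Y = 0.0068564.
η_Y = (∂Q/∂Y)·(Y/Q) = 0.0068564 × (16831/924.055) = 0.125.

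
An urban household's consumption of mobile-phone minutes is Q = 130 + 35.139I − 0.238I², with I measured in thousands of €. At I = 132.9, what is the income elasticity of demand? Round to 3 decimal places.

-6.267

At I = 132.9: Q = 596.3195.
dQ/dI = 35.139 − 0.476I = -28.12140.
η = (dQ/dI)·(I/Q) = -28.12140 × (132.9/596.3195) = -6.267.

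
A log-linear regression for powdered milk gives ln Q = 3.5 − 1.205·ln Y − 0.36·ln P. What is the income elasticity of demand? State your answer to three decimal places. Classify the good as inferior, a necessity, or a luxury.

In a log-linear demand, the coefficient on ln Y is the income elasticity.
So η = -1.205.
η < 0 ⇒ inferior good.

-1.205 (inferior good)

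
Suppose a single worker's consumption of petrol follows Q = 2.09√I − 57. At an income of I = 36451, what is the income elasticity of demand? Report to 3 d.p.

At I = 36451: Q = 342.026.
dQ/dI = 2.09/(2√I) = 0.00547346 at this income.
η = (dQ/dI)·(I/Q) = 0.00547346 × (36451/342.026) = 0.583.

0.583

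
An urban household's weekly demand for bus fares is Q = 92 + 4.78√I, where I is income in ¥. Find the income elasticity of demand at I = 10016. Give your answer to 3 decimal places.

At I = 10016: Q = 570.382.
dQ/dI = 4.78/(2√I) = 0.0238809 at this income.
η = (dQ/dI)·(I/Q) = 0.0238809 × (10016/570.382) = 0.419.

0.419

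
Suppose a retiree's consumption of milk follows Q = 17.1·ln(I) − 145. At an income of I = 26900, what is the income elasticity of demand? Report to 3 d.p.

At I = 26900: Q = 29.418.
dQ/dI = 17.1/I = 0.000635688 at this income.
η = (dQ/dI)·(I/Q) = 0.000635688 × (26900/29.418) = 0.581.

0.581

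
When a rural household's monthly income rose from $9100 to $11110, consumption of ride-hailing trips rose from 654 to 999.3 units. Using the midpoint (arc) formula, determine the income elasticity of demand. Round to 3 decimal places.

ΔQ = 999.3 − 654 = 345.3; midpoint Q̄ = (654 + 999.3)/2 = 826.65.
ΔI = 11110 − 9100 = 2010; midpoint Ī = (9100 + 11110)/2 = 10105.
η = (ΔQ/Q̄) ÷ (ΔI/Ī) = (345.3/826.65) ÷ (2010/10105) = 2.100.

2.100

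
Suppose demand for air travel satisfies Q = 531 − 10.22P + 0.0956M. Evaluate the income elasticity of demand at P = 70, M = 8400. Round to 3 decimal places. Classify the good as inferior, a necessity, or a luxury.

1.298 (luxury)

At P = 70, M = 8400: Q = 618.640.
Holding P constant, ∂Q/∂M = 0.0956.
η_M = (∂Q/∂M)·(M/Q) = 0.0956 × (8400/618.640) = 1.298.
Since η > 1, this is a luxury.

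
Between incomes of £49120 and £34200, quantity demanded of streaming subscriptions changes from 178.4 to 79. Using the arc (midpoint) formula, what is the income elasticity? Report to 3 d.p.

2.157

ΔQ = 79 − 178.4 = -99.4; midpoint Q̄ = (178.4 + 79)/2 = 128.7.
ΔI = 34200 − 49120 = -14920; midpoint Ī = (49120 + 34200)/2 = 41660.
η = (ΔQ/Q̄) ÷ (ΔI/Ī) = (-99.4/128.7) ÷ (-14920/41660) = 2.157.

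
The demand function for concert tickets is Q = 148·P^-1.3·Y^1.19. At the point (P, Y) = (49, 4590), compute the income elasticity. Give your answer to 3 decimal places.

For a multiplicative demand Q = A·P^α·Y^β, the income elasticity is β everywhere.
Here β = 1.19, so η = 1.190.

1.190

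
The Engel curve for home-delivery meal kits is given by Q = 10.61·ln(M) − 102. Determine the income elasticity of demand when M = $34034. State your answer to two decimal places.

1.22

At M = 34034: Q = 8.717.
dQ/dM = 10.61/M = 0.000311747 at this income.
η = (dQ/dM)·(M/Q) = 0.000311747 × (34034/8.717) = 1.22.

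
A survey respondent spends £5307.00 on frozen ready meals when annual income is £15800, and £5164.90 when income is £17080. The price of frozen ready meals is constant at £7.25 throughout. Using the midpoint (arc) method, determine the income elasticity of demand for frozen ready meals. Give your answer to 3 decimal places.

With a constant price, Q₁ = 5307.00/7.25 = 732.000 and Q₂ = 5164.90/7.25 = 712.400 (equivalently, work directly with expenditure since P cancels).
Midpoint %ΔQ = (5164.90 − 5307.00)/5235.95 = -0.02714; midpoint %ΔI = (17080 − 15800)/16440 = 0.07786.
η = -0.02714 / 0.07786 = -0.349.

-0.349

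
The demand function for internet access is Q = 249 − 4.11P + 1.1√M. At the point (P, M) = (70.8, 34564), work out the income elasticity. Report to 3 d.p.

0.629

At P = 70.8, M = 34564: Q = 162.517.
Holding P constant, ∂Q/∂M = 1.1/(2√M) = 0.00295836.
η_M = (∂Q/∂M)·(M/Q) = 0.00295836 × (34564/162.517) = 0.629.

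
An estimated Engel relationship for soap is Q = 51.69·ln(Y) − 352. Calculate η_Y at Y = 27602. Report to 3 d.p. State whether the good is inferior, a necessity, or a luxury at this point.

At Y = 27602: Q = 176.564.
dQ/dY = 51.69/Y = 0.00187269 at this income.
η = (dQ/dY)·(Y/Q) = 0.00187269 × (27602/176.564) = 0.293.
Since 0 < η < 1, the good is a necessity.

0.293 (necessity)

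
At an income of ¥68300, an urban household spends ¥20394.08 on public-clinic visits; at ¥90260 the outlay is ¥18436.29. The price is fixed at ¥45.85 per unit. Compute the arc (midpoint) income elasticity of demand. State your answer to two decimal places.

-0.36

With a constant price, Q₁ = 20394.08/45.85 = 444.800 and Q₂ = 18436.29/45.85 = 402.100 (equivalently, work directly with expenditure since P cancels).
Midpoint %ΔQ = (18436.29 − 20394.08)/19415.19 = -0.10084; midpoint %ΔI = (90260 − 68300)/79280 = 0.27699.
η = -0.10084 / 0.27699 = -0.36.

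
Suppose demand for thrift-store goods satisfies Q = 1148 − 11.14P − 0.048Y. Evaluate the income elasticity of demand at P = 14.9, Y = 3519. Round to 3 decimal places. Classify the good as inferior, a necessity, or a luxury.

-0.208 (inferior good)

At P = 14.9, Y = 3519: Q = 813.102.
Holding P constant, ∂Q/∂Y = −0.048.
η_Y = (∂Q/∂Y)·(Y/Q) = -0.048 × (3519/813.102) = -0.208.
Since η < 0, this is an inferior good.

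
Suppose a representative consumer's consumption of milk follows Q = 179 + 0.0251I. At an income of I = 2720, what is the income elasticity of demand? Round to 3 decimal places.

At I = 2720: Q = 247.272.
dQ/dI = 0.0251.
η = (dQ/dI)·(I/Q) = 0.0251 × (2720/247.272) = 0.276.

0.276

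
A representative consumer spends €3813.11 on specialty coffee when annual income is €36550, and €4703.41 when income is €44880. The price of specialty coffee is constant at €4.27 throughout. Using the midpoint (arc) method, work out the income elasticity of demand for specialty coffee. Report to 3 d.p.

1.022

With a constant price, Q₁ = 3813.11/4.27 = 893.000 and Q₂ = 4703.41/4.27 = 1101.501 (equivalently, work directly with expenditure since P cancels).
Midpoint %ΔQ = (4703.41 − 3813.11)/4258.26 = 0.20908; midpoint %ΔI = (44880 − 36550)/40715 = 0.20459.
η = 0.20908 / 0.20459 = 1.022.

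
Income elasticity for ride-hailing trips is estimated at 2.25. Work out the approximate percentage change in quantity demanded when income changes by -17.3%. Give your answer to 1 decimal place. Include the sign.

-38.9%

%ΔQ ≈ η × %ΔI = 2.25 × (-17.3%) = -38.9%.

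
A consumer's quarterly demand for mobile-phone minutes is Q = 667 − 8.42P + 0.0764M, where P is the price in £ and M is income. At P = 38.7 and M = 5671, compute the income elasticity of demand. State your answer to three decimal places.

At P = 38.7, M = 5671: Q = 774.410.
Holding P constant, ∂Q/∂M = 0.0764.
η_M = (∂Q/∂M)·(M/Q) = 0.0764 × (5671/774.410) = 0.559.

0.559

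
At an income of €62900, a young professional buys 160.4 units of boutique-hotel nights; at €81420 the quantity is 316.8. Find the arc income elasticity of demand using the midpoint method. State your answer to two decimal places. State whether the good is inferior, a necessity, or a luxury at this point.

ΔQ = 316.8 − 160.4 = 156.4; midpoint Q̄ = (160.4 + 316.8)/2 = 238.6.
ΔI = 81420 − 62900 = 18520; midpoint Ī = (62900 + 81420)/2 = 72160.
η = (ΔQ/Q̄) ÷ (ΔI/Ī) = (156.4/238.6) ÷ (18520/72160) = 2.55.
η > 1 ⇒ luxury.

2.55 (luxury)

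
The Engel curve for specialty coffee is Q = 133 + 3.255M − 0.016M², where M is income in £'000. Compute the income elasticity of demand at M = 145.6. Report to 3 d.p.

-0.764

At M = 145.6: Q = 267.7382.
dQ/dM = 3.255 − 0.032M = -1.40420.
η = (dQ/dM)·(M/Q) = -1.40420 × (145.6/267.7382) = -0.764.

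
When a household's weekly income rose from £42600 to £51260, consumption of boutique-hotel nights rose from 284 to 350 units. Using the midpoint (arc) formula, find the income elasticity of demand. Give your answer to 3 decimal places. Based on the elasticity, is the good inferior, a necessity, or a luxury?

ΔQ = 350 − 284 = 66; midpoint Q̄ = (284 + 350)/2 = 317.
ΔI = 51260 − 42600 = 8660; midpoint Ī = (42600 + 51260)/2 = 46930.
η = (ΔQ/Q̄) ÷ (ΔI/Ī) = (66/317) ÷ (8660/46930) = 1.128.
η > 1 ⇒ luxury.

1.128 (luxury)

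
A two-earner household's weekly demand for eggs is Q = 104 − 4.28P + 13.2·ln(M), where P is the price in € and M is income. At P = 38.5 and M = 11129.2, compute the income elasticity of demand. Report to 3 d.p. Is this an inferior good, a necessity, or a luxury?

At P = 38.5, M = 11129.2: Q = 62.209.
Holding P constant, ∂Q/∂M = 13.2/M = 0.00118607.
η_M = (∂Q/∂M)·(M/Q) = 0.00118607 × (11129.2/62.209) = 0.212.
Since 0 < η < 1, this is a necessity.

0.212 (necessity)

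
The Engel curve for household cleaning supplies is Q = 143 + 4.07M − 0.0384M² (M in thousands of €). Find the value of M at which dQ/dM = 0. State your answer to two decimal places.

dQ/dM = 4.07 − 0.0768M.
The good is inferior where dQ/dM < 0. Setting dQ/dM = 0 gives M = 4.07 / 0.0768 = 52.99.

52.99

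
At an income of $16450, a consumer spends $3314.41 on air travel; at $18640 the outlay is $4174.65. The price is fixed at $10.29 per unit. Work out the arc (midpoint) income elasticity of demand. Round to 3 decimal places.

With a constant price, Q₁ = 3314.41/10.29 = 322.100 and Q₂ = 4174.65/10.29 = 405.700 (equivalently, work directly with expenditure since P cancels).
Midpoint %ΔQ = (4174.65 − 3314.41)/3744.53 = 0.22973; midpoint %ΔI = (18640 − 16450)/17545 = 0.12482.
η = 0.22973 / 0.12482 = 1.840.

1.840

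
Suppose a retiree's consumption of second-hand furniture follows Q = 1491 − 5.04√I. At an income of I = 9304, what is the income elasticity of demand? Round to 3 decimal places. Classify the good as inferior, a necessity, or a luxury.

At I = 9304: Q = 1004.855.
dQ/dI = -5.04/(2√I) = -0.0261256 at this income.
η = (dQ/dI)·(I/Q) = -0.0261256 × (9304/1004.855) = -0.242.
Since η < 0, the good is an inferior good.

-0.242 (inferior good)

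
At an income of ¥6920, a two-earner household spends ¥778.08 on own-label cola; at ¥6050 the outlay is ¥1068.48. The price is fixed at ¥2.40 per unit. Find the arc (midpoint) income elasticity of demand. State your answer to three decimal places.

-2.345

With a constant price, Q₁ = 778.08/2.40 = 324.200 and Q₂ = 1068.48/2.40 = 445.200 (equivalently, work directly with expenditure since P cancels).
Midpoint %ΔQ = (1068.48 − 778.08)/923.28 = 0.31453; midpoint %ΔI = (6050 − 6920)/6485 = -0.13416.
η = 0.31453 / -0.13416 = -2.345.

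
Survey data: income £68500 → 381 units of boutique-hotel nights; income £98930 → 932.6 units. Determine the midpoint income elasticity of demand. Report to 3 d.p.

2.310

ΔQ = 932.6 − 381 = 551.6; midpoint Q̄ = (381 + 932.6)/2 = 656.8.
ΔI = 98930 − 68500 = 30430; midpoint Ī = (68500 + 98930)/2 = 83715.
η = (ΔQ/Q̄) ÷ (ΔI/Ī) = (551.6/656.8) ÷ (30430/83715) = 2.310.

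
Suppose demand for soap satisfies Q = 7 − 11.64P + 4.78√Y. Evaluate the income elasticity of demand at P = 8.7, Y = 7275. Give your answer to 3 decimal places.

0.650

At P = 8.7, Y = 7275: Q = 313.435.
Holding P constant, ∂Q/∂Y = 4.78/(2√Y) = 0.0280209.
η_Y = (∂Q/∂Y)·(Y/Q) = 0.0280209 × (7275/313.435) = 0.650.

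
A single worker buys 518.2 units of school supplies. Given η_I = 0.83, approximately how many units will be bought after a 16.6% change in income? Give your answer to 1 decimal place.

%ΔQ ≈ η × %ΔI = 0.83 × 16.6% = 13.778%.
New Q ≈ 518.2 × (1 + 0.13778) = 589.6.

589.6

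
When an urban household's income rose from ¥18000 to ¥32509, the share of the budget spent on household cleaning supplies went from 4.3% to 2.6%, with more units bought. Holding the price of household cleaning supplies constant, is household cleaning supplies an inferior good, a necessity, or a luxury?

necessity

Quantity rises but the budget share falls as income rises, so 0 < η < 1.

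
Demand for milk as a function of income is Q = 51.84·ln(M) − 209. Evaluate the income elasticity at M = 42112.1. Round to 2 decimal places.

At M = 42112.1: Q = 342.997.
dQ/dM = 51.84/M = 0.001231 at this income.
η = (dQ/dM)·(M/Q) = 0.001231 × (42112.1/342.997) = 0.15.

0.15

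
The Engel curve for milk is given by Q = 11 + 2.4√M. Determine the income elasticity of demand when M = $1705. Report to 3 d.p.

At M = 1705: Q = 110.100.
dQ/dM = 2.4/(2√M) = 0.0290616 at this income.
η = (dQ/dM)·(M/Q) = 0.0290616 × (1705/110.100) = 0.450.

0.450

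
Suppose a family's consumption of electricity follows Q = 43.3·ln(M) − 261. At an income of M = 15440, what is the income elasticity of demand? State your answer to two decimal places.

At M = 15440: Q = 156.616.
dQ/dM = 43.3/M = 0.0028044 at this income.
η = (dQ/dM)·(M/Q) = 0.0028044 × (15440/156.616) = 0.28.

0.28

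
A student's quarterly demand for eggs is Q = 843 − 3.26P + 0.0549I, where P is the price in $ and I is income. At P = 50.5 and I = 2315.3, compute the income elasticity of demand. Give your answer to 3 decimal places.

0.158

At P = 50.5, I = 2315.3: Q = 805.480.
Holding P constant, ∂Q/∂I = 0.0549.
η_I = (∂Q/∂I)·(I/Q) = 0.0549 × (2315.3/805.480) = 0.158.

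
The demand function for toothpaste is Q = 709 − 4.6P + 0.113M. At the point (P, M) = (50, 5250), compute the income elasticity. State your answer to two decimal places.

0.55

At P = 50, M = 5250: Q = 1072.250.
Holding P constant, ∂Q/∂M = 0.113.
η_M = (∂Q/∂M)·(M/Q) = 0.113 × (5250/1072.250) = 0.55.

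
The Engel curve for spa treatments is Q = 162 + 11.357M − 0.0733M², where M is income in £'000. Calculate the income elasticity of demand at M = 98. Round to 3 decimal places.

At M = 98: Q = 571.0128.
dQ/dM = 11.357 − 0.1466M = -3.00980.
η = (dQ/dM)·(M/Q) = -3.00980 × (98/571.0128) = -0.517.

-0.517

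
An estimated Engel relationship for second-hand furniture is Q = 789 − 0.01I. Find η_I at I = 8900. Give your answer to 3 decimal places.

-0.127

At I = 8900: Q = 700.000.
dQ/dI = −0.01.
η = (dQ/dI)·(I/Q) = -0.01 × (8900/700.000) = -0.127.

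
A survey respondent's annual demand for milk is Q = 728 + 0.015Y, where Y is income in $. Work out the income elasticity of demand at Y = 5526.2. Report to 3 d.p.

0.102

At Y = 5526.2: Q = 810.893.
dQ/dY = 0.015.
η = (dQ/dY)·(Y/Q) = 0.015 × (5526.2/810.893) = 0.102.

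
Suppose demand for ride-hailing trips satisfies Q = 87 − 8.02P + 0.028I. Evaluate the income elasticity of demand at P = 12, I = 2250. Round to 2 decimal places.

1.17

At P = 12, I = 2250: Q = 53.760.
Holding P constant, ∂Q/∂I = 0.028.
η_I = (∂Q/∂I)·(I/Q) = 0.028 × (2250/53.760) = 1.17.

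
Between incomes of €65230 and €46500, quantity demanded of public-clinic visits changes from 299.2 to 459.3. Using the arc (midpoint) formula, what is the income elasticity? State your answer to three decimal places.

-1.259

ΔQ = 459.3 − 299.2 = 160.1; midpoint Q̄ = (299.2 + 459.3)/2 = 379.25.
ΔI = 46500 − 65230 = -18730; midpoint Ī = (65230 + 46500)/2 = 55865.
η = (ΔQ/Q̄) ÷ (ΔI/Ī) = (160.1/379.25) ÷ (-18730/55865) = -1.259.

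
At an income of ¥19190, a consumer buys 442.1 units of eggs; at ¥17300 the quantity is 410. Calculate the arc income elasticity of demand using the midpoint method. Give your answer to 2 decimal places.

ΔQ = 410 − 442.1 = -32.1; midpoint Q̄ = (442.1 + 410)/2 = 426.05.
ΔI = 17300 − 19190 = -1890; midpoint Ī = (19190 + 17300)/2 = 18245.
η = (ΔQ/Q̄) ÷ (ΔI/Ī) = (-32.1/426.05) ÷ (-1890/18245) = 0.73.

0.73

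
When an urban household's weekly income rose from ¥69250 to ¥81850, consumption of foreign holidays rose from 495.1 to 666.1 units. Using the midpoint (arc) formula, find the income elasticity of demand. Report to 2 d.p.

1.77

ΔQ = 666.1 − 495.1 = 171; midpoint Q̄ = (495.1 + 666.1)/2 = 580.6.
ΔI = 81850 − 69250 = 12600; midpoint Ī = (69250 + 81850)/2 = 75550.
η = (ΔQ/Q̄) ÷ (ΔI/Ī) = (171/580.6) ÷ (12600/75550) = 1.77.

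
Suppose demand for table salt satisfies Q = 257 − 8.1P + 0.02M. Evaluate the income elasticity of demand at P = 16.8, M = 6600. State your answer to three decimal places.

At P = 16.8, M = 6600: Q = 252.920.
Holding P constant, ∂Q/∂M = 0.02.
η_M = (∂Q/∂M)·(M/Q) = 0.02 × (6600/252.920) = 0.522.

0.522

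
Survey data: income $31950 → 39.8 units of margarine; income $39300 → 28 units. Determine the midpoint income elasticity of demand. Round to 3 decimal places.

-1.687

ΔQ = 28 − 39.8 = -11.8; midpoint Q̄ = (39.8 + 28)/2 = 33.9.
ΔI = 39300 − 31950 = 7350; midpoint Ī = (31950 + 39300)/2 = 35625.
η = (ΔQ/Q̄) ÷ (ΔI/Ī) = (-11.8/33.9) ÷ (7350/35625) = -1.687.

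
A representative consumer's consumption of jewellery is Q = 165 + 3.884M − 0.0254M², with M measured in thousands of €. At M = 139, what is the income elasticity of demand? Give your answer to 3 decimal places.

At M = 139: Q = 214.1226.
dQ/dM = 3.884 − 0.0508M = -3.17720.
η = (dQ/dM)·(M/Q) = -3.17720 × (139/214.1226) = -2.063.

-2.063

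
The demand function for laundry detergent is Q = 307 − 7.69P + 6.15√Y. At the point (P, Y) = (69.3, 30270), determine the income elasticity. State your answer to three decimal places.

0.634

At P = 69.3, Y = 30270: Q = 844.077.
Holding P constant, ∂Q/∂Y = 6.15/(2√Y) = 0.0176742.
η_Y = (∂Q/∂Y)·(Y/Q) = 0.0176742 × (30270/844.077) = 0.634.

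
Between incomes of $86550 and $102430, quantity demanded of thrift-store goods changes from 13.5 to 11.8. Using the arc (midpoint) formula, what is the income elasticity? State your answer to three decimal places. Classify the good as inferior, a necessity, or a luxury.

-0.800 (inferior good)

ΔQ = 11.8 − 13.5 = -1.7; midpoint Q̄ = (13.5 + 11.8)/2 = 12.65.
ΔI = 102430 − 86550 = 15880; midpoint Ī = (86550 + 102430)/2 = 94490.
η = (ΔQ/Q̄) ÷ (ΔI/Ī) = (-1.7/12.65) ÷ (15880/94490) = -0.800.
η < 0 ⇒ inferior good.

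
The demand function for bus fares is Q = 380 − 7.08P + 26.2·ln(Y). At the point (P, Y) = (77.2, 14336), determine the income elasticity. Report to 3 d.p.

At P = 77.2, Y = 14336: Q = 84.172.
Holding P constant, ∂Q/∂Y = 26.2/Y = 0.00182757.
η_Y = (∂Q/∂Y)·(Y/Q) = 0.00182757 × (14336/84.172) = 0.311.

0.311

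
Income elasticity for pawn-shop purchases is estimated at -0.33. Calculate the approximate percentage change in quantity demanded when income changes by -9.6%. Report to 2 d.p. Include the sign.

3.17%

%ΔQ ≈ η × %ΔI = -0.33 × (-9.6%) = 3.17%.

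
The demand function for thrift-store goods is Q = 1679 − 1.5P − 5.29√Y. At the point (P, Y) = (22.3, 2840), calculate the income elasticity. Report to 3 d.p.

At P = 22.3, Y = 2840: Q = 1363.637.
Holding P constant, ∂Q/∂Y = -5.29/(2√Y) = -0.0496325.
η_Y = (∂Q/∂Y)·(Y/Q) = -0.0496325 × (2840/1363.637) = -0.103.

-0.103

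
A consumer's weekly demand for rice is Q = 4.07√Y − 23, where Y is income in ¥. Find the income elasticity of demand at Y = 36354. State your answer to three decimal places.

0.515

At Y = 36354: Q = 753.016.
dQ/dY = 4.07/(2√Y) = 0.010673 at this income.
η = (dQ/dY)·(Y/Q) = 0.010673 × (36354/753.016) = 0.515.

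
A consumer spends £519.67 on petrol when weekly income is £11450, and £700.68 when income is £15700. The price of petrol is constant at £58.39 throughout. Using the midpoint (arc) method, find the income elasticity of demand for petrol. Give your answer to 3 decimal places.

With a constant price, Q₁ = 519.67/58.39 = 8.900 and Q₂ = 700.68/58.39 = 12.000 (equivalently, work directly with expenditure since P cancels).
Midpoint %ΔQ = (700.68 − 519.67)/610.17 = 0.29665; midpoint %ΔI = (15700 − 11450)/13575 = 0.31308.
η = 0.29665 / 0.31308 = 0.948.

0.948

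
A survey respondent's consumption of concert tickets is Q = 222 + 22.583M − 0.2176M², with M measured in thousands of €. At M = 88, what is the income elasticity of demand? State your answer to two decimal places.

-2.64

At M = 88: Q = 524.2096.
dQ/dM = 22.583 − 0.4352M = -15.71460.
η = (dQ/dM)·(M/Q) = -15.71460 × (88/524.2096) = -2.64.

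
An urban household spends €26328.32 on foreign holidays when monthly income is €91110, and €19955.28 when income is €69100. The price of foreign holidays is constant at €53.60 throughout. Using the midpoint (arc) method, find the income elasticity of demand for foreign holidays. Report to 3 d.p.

With a constant price, Q₁ = 26328.32/53.60 = 491.200 and Q₂ = 19955.28/53.60 = 372.300 (equivalently, work directly with expenditure since P cancels).
Midpoint %ΔQ = (19955.28 − 26328.32)/23141.80 = -0.27539; midpoint %ΔI = (69100 − 91110)/80105 = -0.27476.
η = -0.27539 / -0.27476 = 1.002.

1.002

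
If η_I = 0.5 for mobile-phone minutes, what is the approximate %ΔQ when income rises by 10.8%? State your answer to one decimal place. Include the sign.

%ΔQ ≈ η × %ΔI = 0.5 × 10.8% = 5.4%.

5.4%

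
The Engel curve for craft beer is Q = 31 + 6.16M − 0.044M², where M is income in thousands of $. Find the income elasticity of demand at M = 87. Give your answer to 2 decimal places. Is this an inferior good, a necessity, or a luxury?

-0.56 (inferior good)

At M = 87: Q = 233.8840.
dQ/dM = 6.16 − 0.088M = -1.49600.
η = (dQ/dM)·(M/Q) = -1.49600 × (87/233.8840) = -0.56.
η < 0 ⇒ inferior good.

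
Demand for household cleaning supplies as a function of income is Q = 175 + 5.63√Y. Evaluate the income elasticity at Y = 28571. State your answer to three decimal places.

0.422

At Y = 28571: Q = 1126.637.
dQ/dY = 5.63/(2√Y) = 0.0166539 at this income.
η = (dQ/dY)·(Y/Q) = 0.0166539 × (28571/1126.637) = 0.422.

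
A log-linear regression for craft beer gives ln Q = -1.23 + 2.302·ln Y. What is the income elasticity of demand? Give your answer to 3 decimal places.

In a log-linear demand, the coefficient on ln Y is the income elasticity.
So η = 2.302.

2.302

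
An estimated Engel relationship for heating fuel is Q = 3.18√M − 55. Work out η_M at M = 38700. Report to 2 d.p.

At M = 38700: Q = 570.580.
dQ/dM = 3.18/(2√M) = 0.00808242 at this income.
η = (dQ/dM)·(M/Q) = 0.00808242 × (38700/570.580) = 0.55.

0.55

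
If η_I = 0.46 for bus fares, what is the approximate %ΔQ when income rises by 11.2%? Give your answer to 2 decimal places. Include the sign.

%ΔQ ≈ η × %ΔI = 0.46 × 11.2% = 5.15%.

5.15%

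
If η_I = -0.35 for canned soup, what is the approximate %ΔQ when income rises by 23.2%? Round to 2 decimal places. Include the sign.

-8.12%

%ΔQ ≈ η × %ΔI = -0.35 × 23.2% = -8.12%.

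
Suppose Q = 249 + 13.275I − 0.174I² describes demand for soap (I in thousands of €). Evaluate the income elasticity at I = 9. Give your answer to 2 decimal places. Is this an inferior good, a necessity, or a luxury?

0.26 (necessity)

At I = 9: Q = 354.3810.
dQ/dI = 13.275 − 0.348I = 10.14300.
η = (dQ/dI)·(I/Q) = 10.14300 × (9/354.3810) = 0.26.
0 < η < 1 ⇒ necessity.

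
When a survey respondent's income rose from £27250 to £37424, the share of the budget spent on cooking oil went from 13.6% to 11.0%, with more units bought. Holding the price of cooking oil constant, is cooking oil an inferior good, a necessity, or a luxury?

Quantity rises but the budget share falls as income rises, so 0 < η < 1.

necessity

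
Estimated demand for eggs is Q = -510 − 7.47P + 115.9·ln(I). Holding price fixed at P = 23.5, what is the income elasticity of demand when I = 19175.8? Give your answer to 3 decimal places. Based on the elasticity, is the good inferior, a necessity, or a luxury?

At P = 23.5, I = 19175.8: Q = 457.392.
Holding P constant, ∂Q/∂I = 115.9/I = 0.00604408.
η_I = (∂Q/∂I)·(I/Q) = 0.00604408 × (19175.8/457.392) = 0.253.
Since 0 < η < 1, this is a necessity.

0.253 (necessity)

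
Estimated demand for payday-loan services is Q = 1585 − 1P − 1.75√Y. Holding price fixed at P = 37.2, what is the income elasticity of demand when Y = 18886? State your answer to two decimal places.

-0.09

At P = 37.2, Y = 18886: Q = 1307.304.
Holding P constant, ∂Q/∂Y = -1.75/(2√Y) = -0.00636705.
η_Y = (∂Q/∂Y)·(Y/Q) = -0.00636705 × (18886/1307.304) = -0.09.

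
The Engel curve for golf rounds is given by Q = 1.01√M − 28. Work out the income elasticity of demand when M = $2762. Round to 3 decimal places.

1.058

At M = 2762: Q = 25.080.
dQ/dM = 1.01/(2√M) = 0.00960903 at this income.
η = (dQ/dM)·(M/Q) = 0.00960903 × (2762/25.080) = 1.058.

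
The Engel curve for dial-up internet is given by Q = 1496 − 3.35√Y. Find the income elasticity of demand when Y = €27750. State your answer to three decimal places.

At Y = 27750: Q = 937.946.
dQ/dY = -3.35/(2√Y) = -0.010055 at this income.
η = (dQ/dY)·(Y/Q) = -0.010055 × (27750/937.946) = -0.297.

-0.297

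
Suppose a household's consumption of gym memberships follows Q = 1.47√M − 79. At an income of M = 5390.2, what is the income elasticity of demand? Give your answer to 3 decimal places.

1.866

At M = 5390.2: Q = 28.924.
dQ/dM = 1.47/(2√M) = 0.0100112 at this income.
η = (dQ/dM)·(M/Q) = 0.0100112 × (5390.2/28.924) = 1.866.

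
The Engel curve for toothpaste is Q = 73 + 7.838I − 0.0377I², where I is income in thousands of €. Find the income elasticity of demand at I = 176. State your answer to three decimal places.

-3.358

At I = 176: Q = 284.6928.
dQ/dI = 7.838 − 0.0754I = -5.43240.
η = (dQ/dI)·(I/Q) = -5.43240 × (176/284.6928) = -3.358.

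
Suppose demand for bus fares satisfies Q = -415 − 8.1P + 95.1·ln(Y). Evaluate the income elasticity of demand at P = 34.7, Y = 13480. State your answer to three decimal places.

0.457

At P = 34.7, Y = 13480: Q = 208.232.
Holding P constant, ∂Q/∂Y = 95.1/Y = 0.0070549.
η_Y = (∂Q/∂Y)·(Y/Q) = 0.0070549 × (13480/208.232) = 0.457.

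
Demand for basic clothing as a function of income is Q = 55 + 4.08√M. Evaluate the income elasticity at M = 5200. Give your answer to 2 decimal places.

0.42

At M = 5200: Q = 349.213.
dQ/dM = 4.08/(2√M) = 0.0282897 at this income.
η = (dQ/dM)·(M/Q) = 0.0282897 × (5200/349.213) = 0.42.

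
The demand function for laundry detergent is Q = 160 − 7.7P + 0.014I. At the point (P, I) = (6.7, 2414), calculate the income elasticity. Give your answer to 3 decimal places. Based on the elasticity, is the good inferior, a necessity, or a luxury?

At P = 6.7, I = 2414: Q = 142.206.
Holding P constant, ∂Q/∂I = 0.014.
η_I = (∂Q/∂I)·(I/Q) = 0.014 × (2414/142.206) = 0.238.
Since 0 < η < 1, this is a necessity.

0.238 (necessity)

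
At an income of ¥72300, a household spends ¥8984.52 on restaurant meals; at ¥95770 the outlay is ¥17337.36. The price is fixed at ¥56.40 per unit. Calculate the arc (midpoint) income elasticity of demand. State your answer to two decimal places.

With a constant price, Q₁ = 8984.52/56.40 = 159.300 and Q₂ = 17337.36/56.40 = 307.400 (equivalently, work directly with expenditure since P cancels).
Midpoint %ΔQ = (17337.36 − 8984.52)/13160.94 = 0.63467; midpoint %ΔI = (95770 − 72300)/84035 = 0.27929.
η = 0.63467 / 0.27929 = 2.27.

2.27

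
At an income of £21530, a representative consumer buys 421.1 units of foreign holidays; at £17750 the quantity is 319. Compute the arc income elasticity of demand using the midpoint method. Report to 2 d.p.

1.43

ΔQ = 319 − 421.1 = -102.1; midpoint Q̄ = (421.1 + 319)/2 = 370.05.
ΔI = 17750 − 21530 = -3780; midpoint Ī = (21530 + 17750)/2 = 19640.
η = (ΔQ/Q̄) ÷ (ΔI/Ī) = (-102.1/370.05) ÷ (-3780/19640) = 1.43.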